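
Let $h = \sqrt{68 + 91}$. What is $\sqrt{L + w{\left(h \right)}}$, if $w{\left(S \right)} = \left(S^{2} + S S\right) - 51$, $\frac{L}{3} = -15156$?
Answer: $i \sqrt{45201} \approx 212.61 i$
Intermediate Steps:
$L = -45468$ ($L = 3 \left(-15156\right) = -45468$)
$h = \sqrt{159} \approx 12.61$
$w{\left(S \right)} = -51 + 2 S^{2}$ ($w{\left(S \right)} = \left(S^{2} + S^{2}\right) - 51 = 2 S^{2} - 51 = -51 + 2 S^{2}$)
$\sqrt{L + w{\left(h \right)}} = \sqrt{-45468 - \left(51 - 2 \left(\sqrt{159}\right)^{2}\right)} = \sqrt{-45468 + \left(-51 + 2 \cdot 159\right)} = \sqrt{-45468 + \left(-51 + 318\right)} = \sqrt{-45468 + 267} = \sqrt{-45201} = i \sqrt{45201}$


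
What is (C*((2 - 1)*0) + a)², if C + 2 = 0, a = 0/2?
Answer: 0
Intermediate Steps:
a = 0 (a = 0*(½) = 0)
C = -2 (C = -2 + 0 = -2)
(C*((2 - 1)*0) + a)² = (-2*(2 - 1)*0 + 0)² = (-2*0 + 0)² = (0 + 0)² = 0² = 0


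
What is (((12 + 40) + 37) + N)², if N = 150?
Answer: 57121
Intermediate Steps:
(((12 + 40) + 37) + N)² = (((12 + 40) + 37) + 150)² = ((52 + 37) + 150)² = (89 + 150)² = 239² = 57121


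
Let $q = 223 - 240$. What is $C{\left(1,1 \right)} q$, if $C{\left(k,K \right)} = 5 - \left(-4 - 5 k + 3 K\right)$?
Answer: $-187$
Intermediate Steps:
$q = -17$ ($q = 223 - 240 = -17$)
$C{\left(k,K \right)} = 9 - 3 K + 5 k$ ($C{\left(k,K \right)} = 5 - \left(-4 - 5 k + 3 K\right) = 5 + \left(4 - 3 K + 5 k\right) = 9 - 3 K + 5 k$)
$C{\left(1,1 \right)} q = \left(9 - 3 + 5 \cdot 1\right) \left(-17\right) = \left(9 - 3 + 5\right) \left(-17\right) = 11 \left(-17\right) = -187$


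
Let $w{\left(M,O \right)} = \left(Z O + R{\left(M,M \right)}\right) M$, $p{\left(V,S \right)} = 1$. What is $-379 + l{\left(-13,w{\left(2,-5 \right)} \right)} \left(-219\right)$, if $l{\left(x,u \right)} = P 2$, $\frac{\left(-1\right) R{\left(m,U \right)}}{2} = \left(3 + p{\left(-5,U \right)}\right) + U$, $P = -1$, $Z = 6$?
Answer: $59$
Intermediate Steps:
$R{\left(m,U \right)} = -8 - 2 U$ ($R{\left(m,U \right)} = - 2 \left(\left(3 + 1\right) + U\right) = - 2 \left(4 + U\right) = -8 - 2 U$)
$w{\left(M,O \right)} = M \left(-8 - 2 M + 6 O\right)$ ($w{\left(M,O \right)} = \left(6 O - \left(8 + 2 M\right)\right) M = \left(-8 - 2 M + 6 O\right) M = M \left(-8 - 2 M + 6 O\right)$)
$l{\left(x,u \right)} = -2$ ($l{\left(x,u \right)} = \left(-1\right) 2 = -2$)
$-379 + l{\left(-13,w{\left(2,-5 \right)} \right)} \left(-219\right) = -379 - -438 = -379 + 438 = 59$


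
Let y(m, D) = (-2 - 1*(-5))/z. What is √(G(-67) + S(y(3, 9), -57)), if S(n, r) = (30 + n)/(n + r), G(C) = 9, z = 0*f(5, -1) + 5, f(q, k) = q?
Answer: √74730/94 ≈ 2.9082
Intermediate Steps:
z = 5 (z = 0*5 + 5 = 0 + 5 = 5)
y(m, D) = ⅗ (y(m, D) = (-2 - 1*(-5))/5 = (-2 + 5)*(⅕) = 3*(⅕) = ⅗)
S(n, r) = (30 + n)/(n + r)
√(G(-67) + S(y(3, 9), -57)) = √(9 + (30 + ⅗)/(⅗ - 57)) = √(9 + (153/5)/(-282/5)) = √(9 - 5/282*153/5) = √(9 - 51/94) = √(795/94) = √74730/94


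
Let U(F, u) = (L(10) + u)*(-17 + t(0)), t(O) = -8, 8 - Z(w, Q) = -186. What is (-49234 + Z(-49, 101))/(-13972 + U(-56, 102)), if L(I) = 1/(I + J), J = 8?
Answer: 882720/297421 ≈ 2.9679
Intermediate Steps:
Z(w, Q) = 194 (Z(w, Q) = 8 - 1*(-186) = 8 + 186 = 194)
L(I) = 1/(8 + I) (L(I) = 1/(I + 8) = 1/(8 + I))
U(F, u) = -25/18 - 25*u (U(F, u) = (1/(8 + 10) + u)*(-17 - 8) = (1/18 + u)*(-25) = -25/18 - 25*u)
(-49234 + Z(-49, 101))/(-13972 + U(-56, 102)) = (-49234 + 194)/(-13972 + (-25/18 - 25*102)) = -49040/(-13972 + (-25/18 - 2550)) = -49040/(-13972 - 45925/18) = -49040/(-297421/18) = -49040*(-18/297421) = 882720/297421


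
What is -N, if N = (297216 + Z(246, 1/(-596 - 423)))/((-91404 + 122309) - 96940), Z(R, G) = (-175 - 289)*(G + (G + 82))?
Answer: 52818624/13457933 ≈ 3.9247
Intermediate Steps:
Z(R, G) = -38048 - 928*G (Z(R, G) = -464*(G + (82 + G)) = -464*(82 + 2*G) = -38048 - 928*G)
N = -52818624/13457933 (N = (297216 + (-38048 - 928/(-596 - 423)))/((-91404 + 122309) - 96940) = (297216 + (-38048 - 928/(-1019)))/(30905 - 96940) = (297216 + (-38048 - 928*(-1/1019)))/(-66035) = (297216 + (-38048 + 928/1019))*(-1/66035) = (297216 - 38769984/1019)*(-1/66035) = (264093120/1019)*(-1/66035) = -52818624/13457933 ≈ -3.9247)
-N = -1*(-52818624/13457933) = 52818624/13457933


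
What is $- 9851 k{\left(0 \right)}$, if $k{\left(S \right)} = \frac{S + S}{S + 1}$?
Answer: $0$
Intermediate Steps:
$k{\left(S \right)} = \frac{2 S}{1 + S}$
$- 9851 k{\left(0 \right)} = - 9851 \cdot 2 \cdot 0 \frac{1}{1 + 0} = - 9851 \cdot 2 \cdot 0 \cdot 1^{-1} = - 9851 \cdot 2 \cdot 0 \cdot 1 = \left(-9851\right) 0 = 0$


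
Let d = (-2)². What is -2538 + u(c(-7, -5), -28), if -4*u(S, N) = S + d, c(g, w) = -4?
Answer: -2538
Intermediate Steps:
d = 4
u(S, N) = -1 - S/4 (u(S, N) = -(S + 4)/4 = -(4 + S)/4 = -1 - S/4)
-2538 + u(c(-7, -5), -28) = -2538 + (-1 - ¼*(-4)) = -2538 + (-1 + 1) = -2538 + 0 = -2538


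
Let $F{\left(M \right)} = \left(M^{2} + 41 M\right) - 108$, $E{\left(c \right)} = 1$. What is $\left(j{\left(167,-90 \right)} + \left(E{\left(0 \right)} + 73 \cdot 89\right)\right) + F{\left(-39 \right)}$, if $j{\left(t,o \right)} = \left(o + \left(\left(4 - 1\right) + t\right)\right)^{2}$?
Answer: $12712$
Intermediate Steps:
$F{\left(M \right)} = -108 + M^{2} + 41 M$
$j{\left(t,o \right)} = \left(3 + o + t\right)^{2}$ ($j{\left(t,o \right)} = \left(o + \left(3 + t\right)\right)^{2} = \left(3 + o + t\right)^{2}$)
$\left(j{\left(167,-90 \right)} + \left(E{\left(0 \right)} + 73 \cdot 89\right)\right) + F{\left(-39 \right)} = \left(\left(3 - 90 + 167\right)^{2} + \left(1 + 73 \cdot 89\right)\right) + \left(-108 + \left(-39\right)^{2} + 41 \left(-39\right)\right) = \left(80^{2} + \left(1 + 6497\right)\right) - 186 = \left(6400 + 6498\right) - 186 = 12898 - 186 = 12712$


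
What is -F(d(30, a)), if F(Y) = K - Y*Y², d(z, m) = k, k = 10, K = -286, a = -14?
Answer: 1286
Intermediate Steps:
d(z, m) = 10
F(Y) = -286 - Y³ (F(Y) = -286 - Y*Y² = -286 - Y³)
-F(d(30, a)) = -(-286 - 1*10³) = -(-286 - 1*1000) = -(-286 - 1000) = -1*(-1286) = 1286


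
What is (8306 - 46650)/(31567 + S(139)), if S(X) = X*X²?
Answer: -19172/1358593 ≈ -0.014112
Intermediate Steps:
S(X) = X³
(8306 - 46650)/(31567 + S(139)) = (8306 - 46650)/(31567 + 139³) = -38344/(31567 + 2685619) = -38344/2717186 = -38344*1/2717186 = -19172/1358593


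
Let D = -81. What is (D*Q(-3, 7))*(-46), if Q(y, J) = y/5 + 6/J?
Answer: 33534/35 ≈ 958.11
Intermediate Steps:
Q(y, J) = 6/J + y/5 (Q(y, J) = y*(⅕) + 6/J = y/5 + 6/J = 6/J + y/5)
(D*Q(-3, 7))*(-46) = -81*(6/7 + (⅕)*(-3))*(-46) = -81*(6*(⅐) - ⅗)*(-46) = -81*(6/7 - ⅗)*(-46) = -81*9/35*(-46) = -729/35*(-46) = 33534/35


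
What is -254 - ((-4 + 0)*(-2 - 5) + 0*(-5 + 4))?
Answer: -282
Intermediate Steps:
-254 - ((-4 + 0)*(-2 - 5) + 0*(-5 + 4)) = -254 - (-4*(-7) + 0*(-1)) = -254 - (28 + 0) = -254 - 1*28 = -254 - 28 = -282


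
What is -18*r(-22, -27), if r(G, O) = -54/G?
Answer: -486/11 ≈ -44.182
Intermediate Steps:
-18*r(-22, -27) = -(-972)/(-22) = -(-972)*(-1)/22 = -18*27/11 = -486/11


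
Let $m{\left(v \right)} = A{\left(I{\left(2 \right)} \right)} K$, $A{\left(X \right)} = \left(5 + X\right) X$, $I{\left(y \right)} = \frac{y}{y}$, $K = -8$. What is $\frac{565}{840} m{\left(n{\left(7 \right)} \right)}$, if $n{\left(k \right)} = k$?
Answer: $- \frac{226}{7} \approx -32.286$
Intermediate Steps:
$I{\left(y \right)} = 1$
$A{\left(X \right)} = X \left(5 + X\right)$
$m{\left(v \right)} = -48$ ($m{\left(v \right)} = 1 \left(5 + 1\right) \left(-8\right) = 1 \cdot 6 \left(-8\right) = 6 \left(-8\right) = -48$)
$\frac{565}{840} m{\left(n{\left(7 \right)} \right)} = \frac{565}{840} \left(-48\right) = 565 \cdot \frac{1}{840} \left(-48\right) = \frac{113}{168} \left(-48\right) = - \frac{226}{7}$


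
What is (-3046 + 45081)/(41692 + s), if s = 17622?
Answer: 42035/59314 ≈ 0.70869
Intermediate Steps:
(-3046 + 45081)/(41692 + s) = (-3046 + 45081)/(41692 + 17622) = 42035/59314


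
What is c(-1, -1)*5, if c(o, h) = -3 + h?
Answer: -20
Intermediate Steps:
c(-1, -1)*5 = (-3 - 1)*5 = -4*5 = -20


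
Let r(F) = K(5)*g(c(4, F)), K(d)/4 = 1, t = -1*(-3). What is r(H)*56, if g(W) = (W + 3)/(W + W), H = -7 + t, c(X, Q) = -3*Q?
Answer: 140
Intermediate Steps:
t = 3
H = -4 (H = -7 + 3 = -4)
K(d) = 4 (K(d) = 4*1 = 4)
g(W) = (3 + W)/(2*W) (g(W) = (3 + W)/((2*W)) = (3 + W)*(1/(2*W)) = (3 + W)/(2*W))
r(F) = -2*(3 - 3*F)/(3*F) (r(F) = 4*((3 - 3*F)/(2*((-3*F)))) = 4*((-1/(3*F))*(3 - 3*F)/2) = 4*(-(3 - 3*F)/(6*F)) = -2*(3 - 3*F)/(3*F))
r(H)*56 = (2 - 2/(-4))*56 = (2 - 2*(-1/4))*56 = (2 + 1/2)*56 = (5/2)*56 = 140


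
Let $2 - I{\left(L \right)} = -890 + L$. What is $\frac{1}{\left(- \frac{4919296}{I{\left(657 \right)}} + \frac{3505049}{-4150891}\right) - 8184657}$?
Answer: $- \frac{975459385}{8004220768835196} \approx -1.2187 \cdot 10^{-7}$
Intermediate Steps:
$I{\left(L \right)} = 892 - L$ ($I{\left(L \right)} = 2 - \left(-890 + L\right) = 892 - L$)
$\frac{1}{\left(- \frac{4919296}{I{\left(657 \right)}} + \frac{3505049}{-4150891}\right) - 8184657} = \frac{1}{\left(- \frac{4919296}{892 - 657} + \frac{3505049}{-4150891}\right) - 8184657} = \frac{1}{\left(- \frac{4919296}{892 - 657} + 3505049 \left(- \frac{1}{4150891}\right)\right) - 8184657} = \frac{1}{\left(- \frac{4919296}{235} - \frac{3505049}{4150891}\right) - 8184657} = \frac{1}{- \frac{20420285179251}{975459385} - 8184657} = \frac{1}{- \frac{8004220768835196}{975459385}} = - \frac{975459385}{8004220768835196}$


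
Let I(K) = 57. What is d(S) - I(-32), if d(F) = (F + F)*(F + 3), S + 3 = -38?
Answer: 3059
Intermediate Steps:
S = -41 (S = -3 - 38 = -41)
d(F) = 2*F*(3 + F) (d(F) = (2*F)*(3 + F) = 2*F*(3 + F))
d(S) - I(-32) = 2*(-41)*(3 - 41) - 1*57 = 2*(-41)*(-38) - 57 = 3116 - 57 = 3059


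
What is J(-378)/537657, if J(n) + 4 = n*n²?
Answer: -54010156/537657 ≈ -100.45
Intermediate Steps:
J(n) = -4 + n³ (J(n) = -4 + n*n² = -4 + n³)
J(-378)/537657 = (-4 + (-378)³)/537657 = (-4 - 54010152)*(1/537657) = -54010156*1/537657 = -54010156/537657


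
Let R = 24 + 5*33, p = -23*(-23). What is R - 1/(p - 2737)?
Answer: 417313/2208 ≈ 189.00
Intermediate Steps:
p = 529
R = 189 (R = 24 + 165 = 189)
R - 1/(p - 2737) = 189 - 1/(529 - 2737) = 189 - 1/(-2208) = 189 - 1*(-1/2208) = 189 + 1/2208 = 417313/2208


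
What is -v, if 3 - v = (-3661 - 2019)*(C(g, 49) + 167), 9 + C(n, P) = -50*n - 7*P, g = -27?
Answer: -6617203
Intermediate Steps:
C(n, P) = -9 - 50*n - 7*P (C(n, P) = -9 + (-50*n - 7*P) = -9 - 50*n - 7*P)
v = 6617203 (v = 3 - (-3661 - 2019)*((-9 - 50*(-27) - 7*49) + 167) = 3 - (-5680)*((-9 + 1350 - 343) + 167) = 3 - (-5680)*(998 + 167) = 3 - (-5680)*1165 = 3 - 1*(-6617200) = 3 + 6617200 = 6617203)
-v = -1*6617203 = -6617203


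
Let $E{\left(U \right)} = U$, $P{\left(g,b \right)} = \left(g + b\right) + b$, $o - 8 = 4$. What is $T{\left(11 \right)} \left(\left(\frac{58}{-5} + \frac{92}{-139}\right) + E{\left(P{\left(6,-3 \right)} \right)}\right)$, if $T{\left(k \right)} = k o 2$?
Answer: $- \frac{2249808}{695} \approx -3237.1$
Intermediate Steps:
$o = 12$ ($o = 8 + 4 = 12$)
$P{\left(g,b \right)} = g + 2 b$ ($P{\left(g,b \right)} = \left(b + g\right) + b = g + 2 b$)
$T{\left(k \right)} = 24 k$ ($T{\left(k \right)} = k 12 \cdot 2 = 12 k 2 = 24 k$)
$T{\left(11 \right)} \left(\left(\frac{58}{-5} + \frac{92}{-139}\right) + E{\left(P{\left(6,-3 \right)} \right)}\right) = 24 \cdot 11 \left(\left(\frac{58}{-5} + \frac{92}{-139}\right) + \left(6 + 2 \left(-3\right)\right)\right) = 264 \left(\left(58 \left(- \frac{1}{5}\right) + 92 \left(- \frac{1}{139}\right)\right) + \left(6 - 6\right)\right) = 264 \left(\left(- \frac{58}{5} - \frac{92}{139}\right) + 0\right) = 264 \left(- \frac{8522}{695} + 0\right) = 264 \left(- \frac{8522}{695}\right) = - \frac{2249808}{695}$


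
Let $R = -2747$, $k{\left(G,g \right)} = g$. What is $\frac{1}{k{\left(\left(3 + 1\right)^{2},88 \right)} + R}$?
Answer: $- \frac{1}{2659} \approx -0.00037608$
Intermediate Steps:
$\frac{1}{k{\left(\left(3 + 1\right)^{2},88 \right)} + R} = \frac{1}{88 - 2747} = \frac{1}{-2659} = - \frac{1}{2659}$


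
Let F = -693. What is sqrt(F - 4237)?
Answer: I*sqrt(4930) ≈ 70.214*I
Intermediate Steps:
sqrt(F - 4237) = sqrt(-693 - 4237) = sqrt(-4930) = I*sqrt(4930)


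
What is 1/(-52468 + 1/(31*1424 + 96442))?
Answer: -140586/7376266247 ≈ -1.9059e-5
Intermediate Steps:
1/(-52468 + 1/(31*1424 + 96442)) = 1/(-52468 + 1/(44144 + 96442)) = 1/(-52468 + 1/140586) = 1/(-7376266247/140586) = -140586/7376266247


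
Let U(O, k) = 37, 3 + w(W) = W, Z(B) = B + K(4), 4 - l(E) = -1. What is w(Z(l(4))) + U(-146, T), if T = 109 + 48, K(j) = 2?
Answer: 41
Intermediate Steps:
l(E) = 5 (l(E) = 4 - 1*(-1) = 4 + 1 = 5)
Z(B) = 2 + B (Z(B) = B + 2 = 2 + B)
w(W) = -3 + W
T = 157
w(Z(l(4))) + U(-146, T) = (-3 + (2 + 5)) + 37 = (-3 + 7) + 37 = 4 + 37 = 41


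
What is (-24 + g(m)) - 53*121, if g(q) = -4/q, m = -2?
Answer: -6435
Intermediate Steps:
(-24 + g(m)) - 53*121 = (-24 - 4/(-2)) - 53*121 = (-24 - 4*(-½)) - 6413 = (-24 + 2) - 6413 = -22 - 6413 = -6435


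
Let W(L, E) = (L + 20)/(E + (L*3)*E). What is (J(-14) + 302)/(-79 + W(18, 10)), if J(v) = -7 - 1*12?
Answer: -77825/21706 ≈ -3.5854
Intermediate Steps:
W(L, E) = (20 + L)/(E + 3*E*L) (W(L, E) = (20 + L)/(E + (3*L)*E) = (20 + L)/(E + 3*E*L))
J(v) = -19 (J(v) = -7 - 12 = -19)
(J(-14) + 302)/(-79 + W(18, 10)) = (-19 + 302)/(-79 + (20 + 18)/(10*(1 + 3*18))) = 283/(-79 + (⅒)*38/(1 + 54)) = 283/(-79 + (⅒)*38/55) = 283/(-79 + (⅒)*(1/55)*38) = 283/(-79 + 19/275) = 283/(-21706/275) = 283*(-275/21706) = -77825/21706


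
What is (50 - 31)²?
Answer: 361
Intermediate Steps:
(50 - 31)² = 19² = 361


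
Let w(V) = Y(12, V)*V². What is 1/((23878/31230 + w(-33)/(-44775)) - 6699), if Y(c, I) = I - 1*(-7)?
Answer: -15536925/104060156312 ≈ -0.00014931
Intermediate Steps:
Y(c, I) = 7 + I (Y(c, I) = I + 7 = 7 + I)
w(V) = V²*(7 + V) (w(V) = (7 + V)*V² = V²*(7 + V))
1/((23878/31230 + w(-33)/(-44775)) - 6699) = 1/((23878/31230 + ((-33)²*(7 - 33))/(-44775)) - 6699) = 1/((23878*(1/31230) + (1089*(-26))*(-1/44775)) - 6699) = 1/((11939/15615 - 28314*(-1/44775)) - 6699) = 1/((11939/15615 + 3146/4975) - 6699) = 1/(21704263/15536925 - 6699) = 1/(-104060156312/15536925) = -15536925/104060156312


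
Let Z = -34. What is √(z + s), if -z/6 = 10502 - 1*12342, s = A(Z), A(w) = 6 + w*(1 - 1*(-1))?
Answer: √10978 ≈ 104.78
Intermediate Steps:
A(w) = 6 + 2*w (A(w) = 6 + w*(1 + 1) = 6 + w*2 = 6 + 2*w)
s = -62 (s = 6 + 2*(-34) = 6 - 68 = -62)
z = 11040 (z = -6*(10502 - 1*12342) = -6*(10502 - 12342) = -6*(-1840) = 11040)
√(z + s) = √(11040 - 62) = √10978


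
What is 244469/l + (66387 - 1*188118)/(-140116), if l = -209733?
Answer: -8723010581/29386949028 ≈ -0.29683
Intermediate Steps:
244469/l + (66387 - 1*188118)/(-140116) = 244469/(-209733) + (66387 - 1*188118)/(-140116) = 244469*(-1/209733) + (66387 - 188118)*(-1/140116) = -244469/209733 - 121731*(-1/140116) = -244469/209733 + 121731/140116 = -8723010581/29386949028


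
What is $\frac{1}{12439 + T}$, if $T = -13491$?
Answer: $- \frac{1}{1052} \approx -0.00095057$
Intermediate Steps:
$\frac{1}{12439 + T} = \frac{1}{12439 - 13491} = \frac{1}{-1052} = - \frac{1}{1052}$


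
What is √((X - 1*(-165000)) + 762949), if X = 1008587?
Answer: 2*√484134 ≈ 1391.6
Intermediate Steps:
√((X - 1*(-165000)) + 762949) = √((1008587 - 1*(-165000)) + 762949) = √((1008587 + 165000) + 762949) = √(1173587 + 762949) = √1936536 = 2*√484134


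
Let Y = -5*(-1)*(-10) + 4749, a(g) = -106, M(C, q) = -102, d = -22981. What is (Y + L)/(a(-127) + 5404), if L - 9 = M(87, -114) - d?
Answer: 27587/5298 ≈ 5.2071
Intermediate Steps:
Y = 4699 (Y = 5*(-10) + 4749 = -50 + 4749 = 4699)
L = 22888 (L = 9 + (-102 - 1*(-22981)) = 9 + (-102 + 22981) = 9 + 22879 = 22888)
(Y + L)/(a(-127) + 5404) = (4699 + 22888)/(-106 + 5404) = 27587/5298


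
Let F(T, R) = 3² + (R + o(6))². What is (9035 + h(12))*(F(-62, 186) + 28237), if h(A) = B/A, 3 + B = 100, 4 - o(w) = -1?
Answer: 7023979859/12 ≈ 5.8533e+8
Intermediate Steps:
o(w) = 5 (o(w) = 4 - 1*(-1) = 4 + 1 = 5)
B = 97 (B = -3 + 100 = 97)
h(A) = 97/A
F(T, R) = 9 + (5 + R)² (F(T, R) = 3² + (R + 5)² = 9 + (5 + R)²)
(9035 + h(12))*(F(-62, 186) + 28237) = (9035 + 97/12)*((9 + (5 + 186)²) + 28237) = (9035 + 97*(1/12))*((9 + 191²) + 28237) = (9035 + 97/12)*((9 + 36481) + 28237) = 108517*(36490 + 28237)/12 = (108517/12)*64727 = 7023979859/12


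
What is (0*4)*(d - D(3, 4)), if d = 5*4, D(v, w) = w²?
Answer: 0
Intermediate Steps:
d = 20
(0*4)*(d - D(3, 4)) = (0*4)*(20 - 1*4²) = 0*(20 - 1*16) = 0*(20 - 16) = 0*4 = 0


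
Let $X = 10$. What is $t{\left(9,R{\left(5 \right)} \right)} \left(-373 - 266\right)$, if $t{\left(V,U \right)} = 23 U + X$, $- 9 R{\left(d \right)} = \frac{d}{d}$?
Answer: $-4757$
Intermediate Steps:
$R{\left(d \right)} = - \frac{1}{9}$ ($R{\left(d \right)} = - \frac{d \frac{1}{d}}{9} = \left(- \frac{1}{9}\right) 1 = - \frac{1}{9}$)
$t{\left(V,U \right)} = 10 + 23 U$ ($t{\left(V,U \right)} = 23 U + 10 = 10 + 23 U$)
$t{\left(9,R{\left(5 \right)} \right)} \left(-373 - 266\right) = \left(10 + 23 \left(- \frac{1}{9}\right)\right) \left(-373 - 266\right) = \left(10 - \frac{23}{9}\right) \left(-639\right) = \frac{67}{9} \left(-639\right) = -4757$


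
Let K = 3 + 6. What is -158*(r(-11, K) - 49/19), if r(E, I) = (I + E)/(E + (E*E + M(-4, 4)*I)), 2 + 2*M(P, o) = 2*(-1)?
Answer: 179567/437 ≈ 410.91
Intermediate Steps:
K = 9
M(P, o) = -2 (M(P, o) = -1 + (2*(-1))/2 = -1 + (1/2)*(-2) = -1 - 1 = -2)
r(E, I) = (E + I)/(E + E**2 - 2*I) (r(E, I) = (I + E)/(E + (E*E - 2*I)) = (E + I)/(E + (E**2 - 2*I)) = (E + I)/(E + E**2 - 2*I))
-158*(r(-11, K) - 49/19) = -158*((-11 + 9)/(-11 + (-11)**2 - 2*9) - 49/19) = -158*(-2/(-11 + 121 - 18) - 49*1/19) = -158*(-2/92 - 49/19) = -158*((1/92)*(-2) - 49/19) = -158*(-1/46 - 49/19) = -158*(-2273/874) = 179567/437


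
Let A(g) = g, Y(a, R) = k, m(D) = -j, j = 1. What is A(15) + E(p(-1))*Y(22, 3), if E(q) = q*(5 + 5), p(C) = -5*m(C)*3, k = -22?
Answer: -3285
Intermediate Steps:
m(D) = -1 (m(D) = -1*1 = -1)
Y(a, R) = -22
p(C) = 15 (p(C) = -5*(-1)*3 = 5*3 = 15)
E(q) = 10*q (E(q) = q*10 = 10*q)
A(15) + E(p(-1))*Y(22, 3) = 15 + (10*15)*(-22) = 15 + 150*(-22) = 15 - 3300 = -3285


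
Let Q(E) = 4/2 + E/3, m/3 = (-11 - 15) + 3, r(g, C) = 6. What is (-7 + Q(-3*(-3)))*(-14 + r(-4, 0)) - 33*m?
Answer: 2293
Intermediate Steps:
m = -69 (m = 3*((-11 - 15) + 3) = 3*(-26 + 3) = 3*(-23) = -69)
Q(E) = 2 + E/3 (Q(E) = 4*(½) + E*(⅓) = 2 + E/3)
(-7 + Q(-3*(-3)))*(-14 + r(-4, 0)) - 33*m = (-7 + (2 + (-3*(-3))/3))*(-14 + 6) - 33*(-69) = (-7 + (2 + (⅓)*9))*(-8) + 2277 = (-7 + (2 + 3))*(-8) + 2277 = (-7 + 5)*(-8) + 2277 = -2*(-8) + 2277 = 16 + 2277 = 2293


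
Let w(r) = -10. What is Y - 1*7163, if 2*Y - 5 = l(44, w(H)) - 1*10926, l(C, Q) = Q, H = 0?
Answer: -25257/2 ≈ -12629.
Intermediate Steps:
Y = -10931/2 (Y = 5/2 + (-10 - 1*10926)/2 = 5/2 + (-10 - 10926)/2 = 5/2 + (½)*(-10936) = 5/2 - 5468 = -10931/2 ≈ -5465.5)
Y - 1*7163 = -10931/2 - 1*7163 = -10931/2 - 7163 = -25257/2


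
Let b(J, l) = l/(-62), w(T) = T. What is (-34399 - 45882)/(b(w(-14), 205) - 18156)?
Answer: 4977422/1125877 ≈ 4.4209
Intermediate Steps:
b(J, l) = -l/62 (b(J, l) = l*(-1/62) = -l/62)
(-34399 - 45882)/(b(w(-14), 205) - 18156) = (-34399 - 45882)/(-1/62*205 - 18156) = -80281/(-205/62 - 18156) = -80281/(-1125877/62) = -80281*(-62/1125877) = 4977422/1125877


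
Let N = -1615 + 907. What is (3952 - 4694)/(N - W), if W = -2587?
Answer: -742/1879 ≈ -0.39489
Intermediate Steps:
N = -708
(3952 - 4694)/(N - W) = (3952 - 4694)/(-708 - 1*(-2587)) = -742/(-708 + 2587) = -742/1879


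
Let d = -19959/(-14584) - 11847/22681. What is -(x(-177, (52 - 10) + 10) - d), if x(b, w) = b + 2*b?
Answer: 175923936255/330779704 ≈ 531.85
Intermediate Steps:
x(b, w) = 3*b
d = 279913431/330779704 (d = -19959*(-1/14584) - 11847*1/22681 = 19959/14584 - 11847/22681 = 279913431/330779704 ≈ 0.84622)
-(x(-177, (52 - 10) + 10) - d) = -(3*(-177) - 1*279913431/330779704) = -(-531 - 279913431/330779704) = -1*(-175923936255/330779704) = 175923936255/330779704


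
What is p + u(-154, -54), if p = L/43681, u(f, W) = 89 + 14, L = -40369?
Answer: 4458774/43681 ≈ 102.08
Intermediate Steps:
u(f, W) = 103
p = -40369/43681 ≈ -0.92418
p + u(-154, -54) = -40369/43681 + 103 = 4458774/43681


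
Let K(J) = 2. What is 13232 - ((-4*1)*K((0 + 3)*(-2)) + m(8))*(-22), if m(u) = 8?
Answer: 13232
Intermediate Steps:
13232 - ((-4*1)*K((0 + 3)*(-2)) + m(8))*(-22) = 13232 - (-4*1*2 + 8)*(-22) = 13232 - (-4*2 + 8)*(-22) = 13232 - (-8 + 8)*(-22) = 13232 - 0*(-22) = 13232 - 1*0 = 13232 + 0 = 13232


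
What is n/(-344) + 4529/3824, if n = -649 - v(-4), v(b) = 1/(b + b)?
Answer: 2019637/657728 ≈ 3.0706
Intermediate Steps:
v(b) = 1/(2*b)
n = -5191/8 (n = -649 - 1/(2*(-4)) = -649 - (-1)/(2*4) = -649 - 1*(-⅛) = -649 + ⅛ = -5191/8 ≈ -648.88)
n/(-344) + 4529/3824 = -5191/8/(-344) + 4529/3824 = -5191/8*(-1/344) + 4529*(1/3824) = 5191/2752 + 4529/3824 = 2019637/657728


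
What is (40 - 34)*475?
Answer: 2850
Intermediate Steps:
(40 - 34)*475 = 6*475 = 2850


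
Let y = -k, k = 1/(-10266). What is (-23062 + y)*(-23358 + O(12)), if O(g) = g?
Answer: 921211724481/1711 ≈ 5.3841e+8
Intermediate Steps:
k = -1/10266 ≈ -9.7409e-5
y = 1/10266 (y = -1*(-1/10266) = 1/10266 ≈ 9.7409e-5)
(-23062 + y)*(-23358 + O(12)) = (-23062 + 1/10266)*(-23358 + 12) = -236754491/10266*(-23346) = 921211724481/1711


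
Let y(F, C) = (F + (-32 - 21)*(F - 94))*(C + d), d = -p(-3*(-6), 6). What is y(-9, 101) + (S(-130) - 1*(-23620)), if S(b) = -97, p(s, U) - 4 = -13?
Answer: 623023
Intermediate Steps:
p(s, U) = -9 (p(s, U) = 4 - 13 = -9)
d = 9 (d = -1*(-9) = 9)
y(F, C) = (9 + C)*(4982 - 52*F) (y(F, C) = (F + (-32 - 21)*(F - 94))*(C + 9) = (F - 53*(-94 + F))*(9 + C) = (F + (4982 - 53*F))*(9 + C) = (4982 - 52*F)*(9 + C) = (9 + C)*(4982 - 52*F))
y(-9, 101) + (S(-130) - 1*(-23620)) = (44838 - 468*(-9) + 4982*101 - 52*101*(-9)) + (-97 - 1*(-23620)) = (44838 + 4212 + 503182 + 47268) + (-97 + 23620) = 599500 + 23523 = 623023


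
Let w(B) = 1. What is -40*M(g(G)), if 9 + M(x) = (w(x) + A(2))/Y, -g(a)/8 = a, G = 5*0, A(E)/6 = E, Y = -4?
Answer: 490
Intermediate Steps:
A(E) = 6*E
G = 0
g(a) = -8*a
M(x) = -49/4 (M(x) = -9 + (1 + 6*2)/(-4) = -9 + (1 + 12)*(-¼) = -9 + 13*(-¼) = -9 - 13/4 = -49/4)
-40*M(g(G)) = -40*(-49/4) = 490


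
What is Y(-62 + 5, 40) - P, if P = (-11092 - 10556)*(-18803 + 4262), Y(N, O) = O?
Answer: -314783528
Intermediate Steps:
P = 314783568 (P = -21648*(-14541) = 314783568)
Y(-62 + 5, 40) - P = 40 - 1*314783568 = 40 - 314783568 = -314783528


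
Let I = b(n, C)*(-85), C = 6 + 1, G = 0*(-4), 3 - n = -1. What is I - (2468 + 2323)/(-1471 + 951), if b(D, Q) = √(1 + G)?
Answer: -39409/520 ≈ -75.786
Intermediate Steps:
n = 4 (n = 3 - 1*(-1) = 3 + 1 = 4)
G = 0
C = 7
b(D, Q) = 1 (b(D, Q) = √(1 + 0) = √1 = 1)
I = -85 (I = 1*(-85) = -85)
I - (2468 + 2323)/(-1471 + 951) = -85 - (2468 + 2323)/(-1471 + 951) = -85 - 4791/(-520) = -85 - 4791*(-1)/520 = -85 - 1*(-4791/520) = -85 + 4791/520 = -39409/520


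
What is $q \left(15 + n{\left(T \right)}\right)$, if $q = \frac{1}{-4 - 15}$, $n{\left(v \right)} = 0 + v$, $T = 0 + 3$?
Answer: $- \frac{18}{19} \approx -0.94737$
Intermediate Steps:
$T = 3$
$n{\left(v \right)} = v$
$q = - \frac{1}{19}$ ($q = \frac{1}{-19} = - \frac{1}{19} \approx -0.052632$)
$q \left(15 + n{\left(T \right)}\right) = - \frac{15 + 3}{19} = \left(- \frac{1}{19}\right) 18 = - \frac{18}{19}$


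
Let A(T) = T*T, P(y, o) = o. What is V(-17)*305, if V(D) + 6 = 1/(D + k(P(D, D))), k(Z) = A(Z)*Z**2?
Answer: -152812015/83504 ≈ -1830.0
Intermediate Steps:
A(T) = T**2
k(Z) = Z**4 (k(Z) = Z**2*Z**2 = Z**4)
V(D) = -6 + 1/(D + D**4)
V(-17)*305 = ((1 - 6*(-17) - 6*(-17)**4)/(-17 + (-17)**4))*305 = ((1 + 102 - 6*83521)/(-17 + 83521))*305 = ((1 + 102 - 501126)/83504)*305 = ((1/83504)*(-501023))*305 = -501023/83504*305 = -152812015/83504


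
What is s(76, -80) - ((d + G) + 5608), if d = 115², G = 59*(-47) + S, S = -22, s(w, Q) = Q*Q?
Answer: -9638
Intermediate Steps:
s(w, Q) = Q²
G = -2795 (G = 59*(-47) - 22 = -2773 - 22 = -2795)
d = 13225
s(76, -80) - ((d + G) + 5608) = (-80)² - ((13225 - 2795) + 5608) = 6400 - (10430 + 5608) = 6400 - 1*16038 = 6400 - 16038 = -9638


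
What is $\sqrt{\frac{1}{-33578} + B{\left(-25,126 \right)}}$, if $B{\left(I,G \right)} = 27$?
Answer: $\frac{\sqrt{30441982690}}{33578} \approx 5.1962$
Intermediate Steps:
$\sqrt{\frac{1}{-33578} + B{\left(-25,126 \right)}} = \sqrt{\frac{1}{-33578} + 27} = \sqrt{- \frac{1}{33578} + 27} = \sqrt{\frac{906605}{33578}} = \frac{\sqrt{30441982690}}{33578}$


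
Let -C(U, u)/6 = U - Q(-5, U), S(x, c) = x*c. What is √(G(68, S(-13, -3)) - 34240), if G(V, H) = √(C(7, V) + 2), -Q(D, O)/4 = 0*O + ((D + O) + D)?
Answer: 2*√(-8560 + √2) ≈ 185.03*I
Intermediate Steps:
Q(D, O) = -8*D - 4*O (Q(D, O) = -4*(0*O + ((D + O) + D)) = -4*(0 + (O + 2*D)) = -4*(O + 2*D) = -8*D - 4*O)
S(x, c) = c*x
C(U, u) = 240 - 30*U (C(U, u) = -6*(U - (-8*(-5) - 4*U)) = -6*(U - (40 - 4*U)) = -6*(U + (-40 + 4*U)) = -6*(-40 + 5*U) = 240 - 30*U)
G(V, H) = 4*√2 (G(V, H) = √((240 - 30*7) + 2) = √((240 - 210) + 2) = √(30 + 2) = √32 = 4*√2)
√(G(68, S(-13, -3)) - 34240) = √(4*√2 - 34240) = √(-34240 + 4*√2)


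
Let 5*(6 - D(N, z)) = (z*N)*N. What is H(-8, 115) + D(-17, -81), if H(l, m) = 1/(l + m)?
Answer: 2507978/535 ≈ 4687.8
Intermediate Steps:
D(N, z) = 6 - z*N²/5 (D(N, z) = 6 - z*N*N/5 = 6 - N*z*N/5 = 6 - z*N²/5)
H(-8, 115) + D(-17, -81) = 1/(-8 + 115) + (6 - ⅕*(-81)*(-17)²) = 1/107 + (6 - ⅕*(-81)*289) = 1/107 + (6 + 23409/5) = 1/107 + 23439/5 = 2507978/535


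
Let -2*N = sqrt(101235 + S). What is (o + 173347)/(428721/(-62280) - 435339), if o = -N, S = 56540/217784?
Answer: -3598683720/9037780547 - 5190*sqrt(300098454335470)/246035499830981 ≈ -0.39855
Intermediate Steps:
S = 14135/54446 (S = 56540*(1/217784) = 14135/54446 ≈ 0.25961)
N = -sqrt(300098454335470)/108892 (N = -sqrt(101235 + 14135/54446)/2 = -sqrt(300098454335470)/108892 ≈ -159.09)
o = sqrt(300098454335470)/108892 (o = -(-1)*sqrt(300098454335470)/108892 = sqrt(300098454335470)/108892 ≈ 159.09)
(o + 173347)/(428721/(-62280) - 435339) = (sqrt(300098454335470)/108892 + 173347)/(428721/(-62280) - 435339) = (173347 + sqrt(300098454335470)/108892)/(428721*(-1/62280) - 435339) = (173347 + sqrt(300098454335470)/108892)/(-142907/20760 - 435339) = (173347 + sqrt(300098454335470)/108892)/(-9037780547/20760) = (173347 + sqrt(300098454335470)/108892)*(-20760/9037780547) = -3598683720/9037780547 - 5190*sqrt(300098454335470)/246035499830981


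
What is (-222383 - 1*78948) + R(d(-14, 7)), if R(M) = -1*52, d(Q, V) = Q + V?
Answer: -301383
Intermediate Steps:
R(M) = -52
(-222383 - 1*78948) + R(d(-14, 7)) = (-222383 - 1*78948) - 52 = (-222383 - 78948) - 52 = -301331 - 52 = -301383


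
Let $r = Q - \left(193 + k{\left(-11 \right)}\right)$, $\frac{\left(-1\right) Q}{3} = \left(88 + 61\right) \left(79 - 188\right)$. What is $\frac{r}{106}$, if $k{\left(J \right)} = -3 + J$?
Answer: $\frac{24272}{53} \approx 457.96$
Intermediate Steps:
$Q = 48723$ ($Q = - 3 \left(88 + 61\right) \left(79 - 188\right) = - 3 \cdot 149 \left(-109\right) = \left(-3\right) \left(-16241\right) = 48723$)
$r = 48544$ ($r = 48723 - \left(193 - 14\right) = 48723 - 179 = 48544$)
$\frac{r}{106} = \frac{48544}{106} = 48544 \cdot \frac{1}{106} = \frac{24272}{53}$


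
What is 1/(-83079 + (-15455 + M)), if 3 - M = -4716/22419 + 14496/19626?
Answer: -8148061/802840902643 ≈ -1.0149e-5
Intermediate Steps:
M = 20139931/8148061 (M = 3 - (-4716/22419 + 14496/19626) = 3 - (-4716*1/22419 + 14496*(1/19626)) = 3 - (-524/2491 + 2416/3271) = 3 - 1*4304252/8148061 = 3 - 4304252/8148061 = 20139931/8148061 ≈ 2.4717)
1/(-83079 + (-15455 + M)) = 1/(-83079 + (-15455 + 20139931/8148061)) = 1/(-83079 - 125908142824/8148061) = 1/(-802840902643/8148061) = -8148061/802840902643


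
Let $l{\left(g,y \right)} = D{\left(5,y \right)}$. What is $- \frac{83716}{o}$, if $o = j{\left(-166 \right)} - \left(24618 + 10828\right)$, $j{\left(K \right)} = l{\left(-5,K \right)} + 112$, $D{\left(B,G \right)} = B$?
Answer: $\frac{83716}{35329} \approx 2.3696$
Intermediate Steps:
$l{\left(g,y \right)} = 5$
$j{\left(K \right)} = 117$ ($j{\left(K \right)} = 5 + 112 = 117$)
$o = -35329$ ($o = 117 - \left(24618 + 10828\right) = 117 - 35446 = -35329$)
$- \frac{83716}{o} = - \frac{83716}{-35329} = \left(-83716\right) \left(- \frac{1}{35329}\right) = \frac{83716}{35329}$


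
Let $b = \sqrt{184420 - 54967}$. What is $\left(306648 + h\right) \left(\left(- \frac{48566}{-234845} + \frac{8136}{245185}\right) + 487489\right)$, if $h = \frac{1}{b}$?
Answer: $\frac{1721513298373773375528}{11516094265} + \frac{5613972040821311 \sqrt{129453}}{1490792950887045} \approx 1.4949 \cdot 10^{11}$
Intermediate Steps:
$b = \sqrt{129453} \approx 359.8$
$h = \frac{\sqrt{129453}}{129453}$ ($h = \frac{1}{\sqrt{129453}} = \frac{\sqrt{129453}}{129453} \approx 0.0027794$)
$\left(306648 + h\right) \left(\left(- \frac{48566}{-234845} + \frac{8136}{245185}\right) + 487489\right) = \left(306648 + \frac{\sqrt{129453}}{129453}\right) \left(\left(- \frac{48566}{-234845} + \frac{8136}{245185}\right) + 487489\right) = \left(306648 + \frac{\sqrt{129453}}{129453}\right) \left(\left(\left(-48566\right) \left(- \frac{1}{234845}\right) + 8136 \cdot \frac{1}{245185}\right) + 487489\right) = \left(306648 + \frac{\sqrt{129453}}{129453}\right) \left(\left(\frac{48566}{234845} + \frac{8136}{245185}\right) + 487489\right) = \left(306648 + \frac{\sqrt{129453}}{129453}\right) \left(\frac{2763670726}{11516094265} + 487489\right) = \left(306648 + \frac{\sqrt{129453}}{129453}\right) \frac{5613972040821311}{11516094265} = \frac{1721513298373773375528}{11516094265} + \frac{5613972040821311 \sqrt{129453}}{1490792950887045}$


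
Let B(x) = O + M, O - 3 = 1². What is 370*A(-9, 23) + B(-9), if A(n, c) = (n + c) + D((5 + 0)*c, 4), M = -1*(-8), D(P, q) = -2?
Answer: 4452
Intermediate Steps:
O = 4 (O = 3 + 1² = 3 + 1 = 4)
M = 8
B(x) = 12 (B(x) = 4 + 8 = 12)
A(n, c) = -2 + c + n (A(n, c) = (n + c) - 2 = (c + n) - 2 = -2 + c + n)
370*A(-9, 23) + B(-9) = 370*(-2 + 23 - 9) + 12 = 370*12 + 12 = 4440 + 12 = 4452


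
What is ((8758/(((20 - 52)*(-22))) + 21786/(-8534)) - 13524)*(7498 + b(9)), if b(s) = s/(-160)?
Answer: -2213718079557299/21847040 ≈ -1.0133e+8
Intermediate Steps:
b(s) = -s/160 (b(s) = s*(-1/160) = -s/160)
((8758/(((20 - 52)*(-22))) + 21786/(-8534)) - 13524)*(7498 + b(9)) = ((8758/(((20 - 52)*(-22))) + 21786/(-8534)) - 13524)*(7498 - 1/160*9) = ((8758/((-32*(-22))) + 21786*(-1/8534)) - 13524)*(7498 - 9/160) = ((8758/704 - 10893/4267) - 13524)*(1199671/160) = ((8758*(1/704) - 10893/4267) - 13524)*(1199671/160) = ((4379/352 - 10893/4267) - 13524)*(1199671/160) = (14850857/1501984 - 13524)*(1199671/160) = -20297980759/1501984*1199671/160 = -2213718079557299/21847040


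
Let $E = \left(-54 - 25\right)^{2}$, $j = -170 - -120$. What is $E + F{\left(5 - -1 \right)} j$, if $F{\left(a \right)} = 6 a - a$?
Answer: $4741$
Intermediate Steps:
$j = -50$ ($j = -170 + 120 = -50$)
$F{\left(a \right)} = 5 a$
$E = 6241$ ($E = \left(-79\right)^{2} = 6241$)
$E + F{\left(5 - -1 \right)} j = 6241 + 5 \left(5 - -1\right) \left(-50\right) = 6241 + 5 \left(5 + 1\right) \left(-50\right) = 6241 + 5 \cdot 6 \left(-50\right) = 6241 + 30 \left(-50\right) = 6241 - 1500 = 4741$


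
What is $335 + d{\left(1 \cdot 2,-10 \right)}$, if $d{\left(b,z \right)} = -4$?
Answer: $331$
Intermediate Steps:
$335 + d{\left(1 \cdot 2,-10 \right)} = 335 - 4 = 331$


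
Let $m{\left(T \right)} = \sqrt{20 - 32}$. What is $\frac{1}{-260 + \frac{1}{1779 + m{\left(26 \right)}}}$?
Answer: $\frac{- 2 \sqrt{3} + 1779 i}{- 462539 i + 520 \sqrt{3}} \approx -0.0038462 + 1.6193 \cdot 10^{-11} i$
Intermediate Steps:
$m{\left(T \right)} = 2 i \sqrt{3}$ ($m{\left(T \right)} = \sqrt{-12} = 2 i \sqrt{3}$)
$\frac{1}{-260 + \frac{1}{1779 + m{\left(26 \right)}}} = \frac{1}{-260 + \frac{1}{1779 + 2 i \sqrt{3}}}$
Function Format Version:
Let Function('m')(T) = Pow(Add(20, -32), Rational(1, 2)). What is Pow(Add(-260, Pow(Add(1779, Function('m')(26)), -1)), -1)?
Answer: Mul(Pow(Add(Mul(-462539, I), Mul(520, Pow(3, Rational(1, 2)))), -1), Add(Mul(-2, Pow(3, Rational(1, 2))), Mul(1779, I))) ≈ Add(-0.0038462, Mul(1.6193e-11, I))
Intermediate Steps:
Function('m')(T) = Mul(2, I, Pow(3, Rational(1, 2))) (Function('m')(T) = Pow(-12, Rational(1, 2)) = Mul(2, I, Pow(3, Rational(1, 2))))
Pow(Add(-260, Pow(Add(1779, Function('m')(26)), -1)), -1) = Pow(Add(-260, Pow(Add(1779, Mul(2, I, Pow(3, Rational(1, 2)))), -1)), -1)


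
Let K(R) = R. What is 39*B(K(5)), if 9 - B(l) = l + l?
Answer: -39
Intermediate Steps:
B(l) = 9 - 2*l (B(l) = 9 - (l + l) = 9 - 2*l)
39*B(K(5)) = 39*(9 - 2*5) = 39*(9 - 10) = 39*(-1) = -39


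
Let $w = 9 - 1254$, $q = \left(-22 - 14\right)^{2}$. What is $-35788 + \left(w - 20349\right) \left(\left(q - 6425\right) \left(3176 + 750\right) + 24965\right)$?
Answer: $434287457678$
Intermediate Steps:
$q = 1296$ ($q = \left(-36\right)^{2} = 1296$)
$w = -1245$ ($w = 9 - 1254 = -1245$)
$-35788 + \left(w - 20349\right) \left(\left(q - 6425\right) \left(3176 + 750\right) + 24965\right) = -35788 + \left(-1245 - 20349\right) \left(\left(1296 - 6425\right) \left(3176 + 750\right) + 24965\right) = -35788 - 21594 \left(\left(-5129\right) 3926 + 24965\right) = -35788 - 21594 \left(-20136454 + 24965\right) = -35788 - -434287493466 = -35788 + 434287493466 = 434287457678$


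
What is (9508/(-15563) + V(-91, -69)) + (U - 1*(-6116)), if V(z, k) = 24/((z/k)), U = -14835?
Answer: -12323228427/1416233 ≈ -8701.4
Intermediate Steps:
V(z, k) = 24*k/z (V(z, k) = 24*(k/z) = 24*k/z)
(9508/(-15563) + V(-91, -69)) + (U - 1*(-6116)) = (9508/(-15563) + 24*(-69)/(-91)) + (-14835 - 1*(-6116)) = (9508*(-1/15563) + 24*(-69)*(-1/91)) + (-14835 + 6116) = (-9508/15563 + 1656/91) - 8719 = 24907100/1416233 - 8719 = -12323228427/1416233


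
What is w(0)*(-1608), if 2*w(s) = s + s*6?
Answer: 0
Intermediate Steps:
w(s) = 7*s/2 (w(s) = (s + s*6)/2 = (s + 6*s)/2 = (7*s)/2 = 7*s/2)
w(0)*(-1608) = ((7/2)*0)*(-1608) = 0*(-1608) = 0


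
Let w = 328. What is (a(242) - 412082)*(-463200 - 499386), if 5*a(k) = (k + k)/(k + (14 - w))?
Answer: 1983328290977/5 ≈ 3.9667e+11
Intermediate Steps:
a(k) = 2*k/(5*(-314 + k)) (a(k) = ((k + k)/(k + (14 - 1*328)))/5 = ((2*k)/(k + (14 - 328)))/5 = ((2*k)/(k - 314))/5 = ((2*k)/(-314 + k))/5 = (2*k/(-314 + k))/5 = 2*k/(5*(-314 + k)))
(a(242) - 412082)*(-463200 - 499386) = ((2/5)*242/(-314 + 242) - 412082)*(-463200 - 499386) = ((2/5)*242/(-72) - 412082)*(-962586) = ((2/5)*242*(-1/72) - 412082)*(-962586) = (-121/90 - 412082)*(-962586) = -37087501/90*(-962586) = 1983328290977/5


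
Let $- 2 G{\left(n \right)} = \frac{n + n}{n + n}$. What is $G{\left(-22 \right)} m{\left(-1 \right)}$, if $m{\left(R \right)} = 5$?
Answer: $- \frac{5}{2} \approx -2.5$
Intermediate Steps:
$G{\left(n \right)} = - \frac{1}{2}$ ($G{\left(n \right)} = - \frac{\left(n + n\right) \frac{1}{n + n}}{2} = - \frac{2 n \frac{1}{2 n}}{2} = \left(- \frac{1}{2}\right) 1 = - \frac{1}{2}$)
$G{\left(-22 \right)} m{\left(-1 \right)} = \left(- \frac{1}{2}\right) 5 = - \frac{5}{2}$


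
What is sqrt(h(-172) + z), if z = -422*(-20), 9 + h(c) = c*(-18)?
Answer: sqrt(11527) ≈ 107.36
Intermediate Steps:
h(c) = -9 - 18*c (h(c) = -9 + c*(-18) = -9 - 18*c)
z = 8440
sqrt(h(-172) + z) = sqrt((-9 - 18*(-172)) + 8440) = sqrt((-9 + 3096) + 8440) = sqrt(3087 + 8440) = sqrt(11527)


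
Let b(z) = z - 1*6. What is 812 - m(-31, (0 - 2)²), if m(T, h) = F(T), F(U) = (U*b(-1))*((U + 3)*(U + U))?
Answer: -375900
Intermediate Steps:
b(z) = -6 + z (b(z) = z - 6 = -6 + z)
F(U) = -14*U²*(3 + U) (F(U) = (U*(-6 - 1))*((U + 3)*(U + U)) = (U*(-7))*((3 + U)*(2*U)) = (-7*U)*(2*U*(3 + U)) = -14*U²*(3 + U))
m(T, h) = 14*T²*(-3 - T)
812 - m(-31, (0 - 2)²) = 812 - 14*(-31)²*(-3 - 1*(-31)) = 812 - 14*961*(-3 + 31) = 812 - 14*961*28 = 812 - 1*376712 = 812 - 376712 = -375900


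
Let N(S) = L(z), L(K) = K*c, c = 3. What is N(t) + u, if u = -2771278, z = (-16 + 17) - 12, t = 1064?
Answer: -2771311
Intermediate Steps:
z = -11 (z = 1 - 12 = -11)
L(K) = 3*K (L(K) = K*3 = 3*K)
N(S) = -33 (N(S) = 3*(-11) = -33)
N(t) + u = -33 - 2771278 = -2771311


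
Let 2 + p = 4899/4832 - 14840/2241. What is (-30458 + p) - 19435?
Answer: -540349334461/10828512 ≈ -49901.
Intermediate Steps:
p = -82385245/10828512 (p = -2 + (4899/4832 - 14840/2241) = -2 - 60728221/10828512 = -82385245/10828512 ≈ -7.6082)
(-30458 + p) - 19435 = (-30458 - 82385245/10828512) - 19435 = -329897203741/10828512 - 19435 = -540349334461/10828512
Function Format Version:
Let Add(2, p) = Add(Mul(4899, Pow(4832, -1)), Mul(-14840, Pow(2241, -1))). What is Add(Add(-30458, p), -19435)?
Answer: Rational(-540349334461, 10828512) ≈ -49901.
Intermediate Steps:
p = Rational(-82385245, 10828512) (p = Add(-2, Add(Mul(4899, Pow(4832, -1)), Mul(-14840, Pow(2241, -1)))) = Add(-2, Add(Mul(4899, Rational(1, 4832)), Mul(-14840, Rational(1, 2241)))) = Add(-2, Add(Rational(4899, 4832), Rational(-14840, 2241))) = Add(-2, Rational(-60728221, 10828512)) = Rational(-82385245, 10828512) ≈ -7.6082)
Add(Add(-30458, p), -19435) = Add(Add(-30458, Rational(-82385245, 10828512)), -19435) = Add(Rational(-329897203741, 10828512), -19435) = Rational(-540349334461, 10828512)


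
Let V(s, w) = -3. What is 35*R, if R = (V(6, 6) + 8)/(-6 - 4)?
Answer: -35/2 ≈ -17.500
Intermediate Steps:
R = -1/2 (R = (-3 + 8)/(-6 - 4) = 5/(-10) = 5*(-1/10) = -1/2 ≈ -0.50000)
35*R = 35*(-1/2) = -35/2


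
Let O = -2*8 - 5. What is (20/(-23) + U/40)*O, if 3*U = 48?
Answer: 1134/115 ≈ 9.8609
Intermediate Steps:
U = 16 (U = (⅓)*48 = 16)
O = -21 (O = -16 - 5 = -21)
(20/(-23) + U/40)*O = (20/(-23) + 16/40)*(-21) = (20*(-1/23) + 16*(1/40))*(-21) = (-20/23 + ⅖)*(-21) = -54/115*(-21) = 1134/115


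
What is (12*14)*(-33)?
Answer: -5544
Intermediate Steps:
(12*14)*(-33) = 168*(-33) = -5544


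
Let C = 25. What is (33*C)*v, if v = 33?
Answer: 27225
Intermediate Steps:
(33*C)*v = (33*25)*33 = 825*33 = 27225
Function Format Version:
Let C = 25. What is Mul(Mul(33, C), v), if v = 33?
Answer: 27225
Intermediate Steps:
Mul(Mul(33, C), v) = Mul(Mul(33, 25), 33) = Mul(825, 33) = 27225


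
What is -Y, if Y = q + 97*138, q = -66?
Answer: -13320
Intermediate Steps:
Y = 13320 (Y = -66 + 97*138 = -66 + 13386 = 13320)
-Y = -1*13320 = -13320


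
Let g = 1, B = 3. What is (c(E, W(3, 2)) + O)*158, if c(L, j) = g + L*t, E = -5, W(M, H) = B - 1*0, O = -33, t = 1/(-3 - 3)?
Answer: -14773/3 ≈ -4924.3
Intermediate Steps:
t = -⅙ (t = 1/(-6) = -⅙ ≈ -0.16667)
W(M, H) = 3 (W(M, H) = 3 - 1*0 = 3 + 0 = 3)
c(L, j) = 1 - L/6 (c(L, j) = 1 + L*(-⅙) = 1 - L/6)
(c(E, W(3, 2)) + O)*158 = ((1 - ⅙*(-5)) - 33)*158 = ((1 + ⅚) - 33)*158 = (11/6 - 33)*158 = -187/6*158 = -14773/3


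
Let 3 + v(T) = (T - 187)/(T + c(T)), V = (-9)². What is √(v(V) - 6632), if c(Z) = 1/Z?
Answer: 4*I*√4464975098/3281 ≈ 81.464*I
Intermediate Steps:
V = 81
v(T) = -3 + (-187 + T)/(T + 1/T) (v(T) = -3 + (T - 187)/(T + 1/T) = -3 + (-187 + T)/(T + 1/T))
√(v(V) - 6632) = √((-3 - 1*81*(187 + 2*81))/(1 + 81²) - 6632) = √((-3 - 1*81*(187 + 162))/(1 + 6561) - 6632) = √((-3 - 1*81*349)/6562 - 6632) = √((-3 - 28269)/6562 - 6632) = √((1/6562)*(-28272) - 6632) = √(-14136/3281 - 6632) = √(-21773728/3281) = 4*I*√4464975098/3281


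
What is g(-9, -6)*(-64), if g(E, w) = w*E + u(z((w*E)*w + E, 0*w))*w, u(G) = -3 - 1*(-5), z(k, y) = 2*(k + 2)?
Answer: -2688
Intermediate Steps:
z(k, y) = 4 + 2*k (z(k, y) = 2*(2 + k) = 4 + 2*k)
u(G) = 2 (u(G) = -3 + 5 = 2)
g(E, w) = 2*w + E*w (g(E, w) = w*E + 2*w = E*w + 2*w = 2*w + E*w)
g(-9, -6)*(-64) = -6*(2 - 9)*(-64) = -6*(-7)*(-64) = 42*(-64) = -2688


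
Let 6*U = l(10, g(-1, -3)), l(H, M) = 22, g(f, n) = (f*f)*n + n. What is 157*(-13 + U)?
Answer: -4396/3 ≈ -1465.3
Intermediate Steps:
g(f, n) = n + n*f² (g(f, n) = f²*n + n = n*f² + n = n + n*f²)
U = 11/3 (U = (⅙)*22 = 11/3 ≈ 3.6667)
157*(-13 + U) = 157*(-13 + 11/3) = 157*(-28/3) = -4396/3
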